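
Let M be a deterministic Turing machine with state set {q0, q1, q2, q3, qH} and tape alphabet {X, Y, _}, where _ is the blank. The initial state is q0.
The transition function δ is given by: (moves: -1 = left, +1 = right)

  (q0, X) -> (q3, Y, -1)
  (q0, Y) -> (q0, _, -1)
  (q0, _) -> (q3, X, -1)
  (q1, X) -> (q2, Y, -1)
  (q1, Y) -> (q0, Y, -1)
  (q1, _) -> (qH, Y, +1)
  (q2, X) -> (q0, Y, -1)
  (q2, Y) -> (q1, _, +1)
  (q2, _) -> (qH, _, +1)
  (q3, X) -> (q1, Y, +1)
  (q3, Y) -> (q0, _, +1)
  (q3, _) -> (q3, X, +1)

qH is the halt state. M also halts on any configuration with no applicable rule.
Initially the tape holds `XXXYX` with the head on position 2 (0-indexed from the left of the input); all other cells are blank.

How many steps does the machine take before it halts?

20

state=q0 head=2 tape=___XX[X]YX   (q0,X)→(q3,Y,-1)
state=q3 head=1 tape=___X[X]YYX   (q3,X)→(q1,Y,+1)
state=q1 head=2 tape=___XY[Y]YX   (q1,Y)→(q0,Y,-1)
state=q0 head=1 tape=___X[Y]YYX   (q0,Y)→(q0,_,-1)
state=q0 head=0 tape=___[X]_YYX   (q0,X)→(q3,Y,-1)
state=q3 head=-1 tape=__[_]Y_YYX   (q3,_)→(q3,X,+1)
state=q3 head=0 tape=__X[Y]_YYX   (q3,Y)→(q0,_,+1)
state=q0 head=1 tape=__X_[_]YYX   (q0,_)→(q3,X,-1)
state=q3 head=0 tape=__X[_]XYYX   (q3,_)→(q3,X,+1)
state=q3 head=1 tape=__XX[X]YYX   (q3,X)→(q1,Y,+1)
state=q1 head=2 tape=__XXY[Y]YX   (q1,Y)→(q0,Y,-1)
state=q0 head=1 tape=__XX[Y]YYX   (q0,Y)→(q0,_,-1)
state=q0 head=0 tape=__X[X]_YYX   (q0,X)→(q3,Y,-1)
state=q3 head=-1 tape=__[X]Y_YYX   (q3,X)→(q1,Y,+1)
state=q1 head=0 tape=__Y[Y]_YYX   (q1,Y)→(q0,Y,-1)
state=q0 head=-1 tape=__[Y]Y_YYX   (q0,Y)→(q0,_,-1)
state=q0 head=-2 tape=_[_]_Y_YYX   (q0,_)→(q3,X,-1)
state=q3 head=-3 tape=[_]X_Y_YYX   (q3,_)→(q3,X,+1)
state=q3 head=-2 tape=X[X]_Y_YYX   (q3,X)→(q1,Y,+1)
state=q1 head=-1 tape=XY[_]Y_YYX   (q1,_)→(qH,Y,+1)
state=qH head=0 tape=XYY[Y]_YYX
M halts after 20 transitions.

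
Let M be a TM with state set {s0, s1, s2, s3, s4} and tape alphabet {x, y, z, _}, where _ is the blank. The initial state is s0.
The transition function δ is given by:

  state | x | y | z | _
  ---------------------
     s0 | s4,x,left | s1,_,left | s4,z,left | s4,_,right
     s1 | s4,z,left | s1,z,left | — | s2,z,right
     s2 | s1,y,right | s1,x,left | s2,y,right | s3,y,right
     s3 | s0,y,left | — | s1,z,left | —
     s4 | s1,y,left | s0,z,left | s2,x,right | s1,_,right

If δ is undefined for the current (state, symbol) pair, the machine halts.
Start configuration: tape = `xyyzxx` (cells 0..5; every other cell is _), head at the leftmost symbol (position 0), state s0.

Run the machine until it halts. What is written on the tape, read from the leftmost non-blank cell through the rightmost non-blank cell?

zyyzxx

state=s0 head=0 tape=_[x]yyzxx   (s0,x)→(s4,x,left)
state=s4 head=-1 tape=[_]xyyzxx   (s4,_)→(s1,_,right)
state=s1 head=0 tape=_[x]yyzxx   (s1,x)→(s4,z,left)
state=s4 head=-1 tape=[_]zyyzxx   (s4,_)→(s1,_,right)
state=s1 head=0 tape=_[z]yyzxx
The non-blank tape span at halt is zyyzxx.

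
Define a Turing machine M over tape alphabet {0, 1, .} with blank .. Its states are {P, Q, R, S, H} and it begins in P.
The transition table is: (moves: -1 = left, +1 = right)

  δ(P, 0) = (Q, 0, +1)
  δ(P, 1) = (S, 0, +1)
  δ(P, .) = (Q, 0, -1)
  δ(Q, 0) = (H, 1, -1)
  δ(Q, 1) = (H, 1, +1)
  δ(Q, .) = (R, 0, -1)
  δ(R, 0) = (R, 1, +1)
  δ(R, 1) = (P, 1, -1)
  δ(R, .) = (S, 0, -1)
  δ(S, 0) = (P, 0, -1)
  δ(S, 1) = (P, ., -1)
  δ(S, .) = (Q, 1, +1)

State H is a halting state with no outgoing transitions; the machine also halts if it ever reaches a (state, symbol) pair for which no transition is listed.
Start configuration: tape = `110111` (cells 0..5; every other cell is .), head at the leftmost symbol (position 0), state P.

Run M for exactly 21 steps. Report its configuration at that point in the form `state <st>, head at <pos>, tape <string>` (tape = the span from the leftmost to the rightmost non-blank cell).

state=P head=0 tape=[1]10111   (P,1)→(S,0,+1)
state=S head=1 tape=0[1]0111   (S,1)→(P,.,-1)
state=P head=0 tape=[0].0111   (P,0)→(Q,0,+1)
state=Q head=1 tape=0[.]0111   (Q,.)→(R,0,-1)
state=R head=0 tape=[0]00111   (R,0)→(R,1,+1)
state=R head=1 tape=1[0]0111   (R,0)→(R,1,+1)
state=R head=2 tape=11[0]111   (R,0)→(R,1,+1)
state=R head=3 tape=111[1]11   (R,1)→(P,1,-1)
state=P head=2 tape=11[1]111   (P,1)→(S,0,+1)
state=S head=3 tape=110[1]11   (S,1)→(P,.,-1)
state=P head=2 tape=11[0].11   (P,0)→(Q,0,+1)
state=Q head=3 tape=110[.]11   (Q,.)→(R,0,-1)
state=R head=2 tape=11[0]011   (R,0)→(R,1,+1)
state=R head=3 tape=111[0]11   (R,0)→(R,1,+1)
state=R head=4 tape=1111[1]1   (R,1)→(P,1,-1)
state=P head=3 tape=111[1]11   (P,1)→(S,0,+1)
state=S head=4 tape=1110[1]1   (S,1)→(P,.,-1)
state=P head=3 tape=111[0].1   (P,0)→(Q,0,+1)
state=Q head=4 tape=1110[.]1   (Q,.)→(R,0,-1)
state=R head=3 tape=111[0]01   (R,0)→(R,1,+1)
state=R head=4 tape=1111[0]1   (R,0)→(R,1,+1)
state=R head=5 tape=11111[1]
After 21 steps: state R, head at 5, tape 111111.

state R, head at 5, tape 111111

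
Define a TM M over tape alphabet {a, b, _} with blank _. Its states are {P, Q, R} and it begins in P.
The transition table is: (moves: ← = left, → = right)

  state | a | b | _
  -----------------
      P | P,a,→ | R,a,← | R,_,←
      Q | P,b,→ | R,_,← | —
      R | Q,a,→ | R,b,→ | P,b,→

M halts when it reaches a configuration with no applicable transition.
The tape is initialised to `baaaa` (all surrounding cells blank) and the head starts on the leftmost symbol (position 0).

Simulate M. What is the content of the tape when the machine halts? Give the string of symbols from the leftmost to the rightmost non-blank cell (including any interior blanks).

state=P head=0 tape=_[b]aaaa_   (P,b)→(R,a,←)
state=R head=-1 tape=[_]aaaaa_   (R,_)→(P,b,→)
state=P head=0 tape=b[a]aaaa_   (P,a)→(P,a,→)
state=P head=1 tape=ba[a]aaa_   (P,a)→(P,a,→)
state=P head=2 tape=baa[a]aa_   (P,a)→(P,a,→)
state=P head=3 tape=baaa[a]a_   (P,a)→(P,a,→)
state=P head=4 tape=baaaa[a]_   (P,a)→(P,a,→)
state=P head=5 tape=baaaaa[_]   (P,_)→(R,_,←)
state=R head=4 tape=baaaa[a]_   (R,a)→(Q,a,→)
state=Q head=5 tape=baaaaa[_]
The non-blank tape span at halt is baaaaa.

baaaaa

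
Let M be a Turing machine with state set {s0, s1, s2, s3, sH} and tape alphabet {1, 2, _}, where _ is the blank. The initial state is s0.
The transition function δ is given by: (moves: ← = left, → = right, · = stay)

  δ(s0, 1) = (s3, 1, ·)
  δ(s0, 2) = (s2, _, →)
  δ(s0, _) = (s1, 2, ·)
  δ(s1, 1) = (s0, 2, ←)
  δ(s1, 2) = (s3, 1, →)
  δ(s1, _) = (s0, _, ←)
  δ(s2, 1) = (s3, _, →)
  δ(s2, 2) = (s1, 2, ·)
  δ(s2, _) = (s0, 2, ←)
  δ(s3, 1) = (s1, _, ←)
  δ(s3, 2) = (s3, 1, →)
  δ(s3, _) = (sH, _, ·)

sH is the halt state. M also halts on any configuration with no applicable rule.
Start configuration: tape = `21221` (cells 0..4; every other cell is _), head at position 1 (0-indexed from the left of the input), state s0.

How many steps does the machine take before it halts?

4

state=s0 head=1 tape=2[1]221   (s0,1)→(s3,1,·)
state=s3 head=1 tape=2[1]221   (s3,1)→(s1,_,←)
state=s1 head=0 tape=[2]_221   (s1,2)→(s3,1,→)
state=s3 head=1 tape=1[_]221   (s3,_)→(sH,_,·)
state=sH head=1 tape=1[_]221
M halts after 4 transitions.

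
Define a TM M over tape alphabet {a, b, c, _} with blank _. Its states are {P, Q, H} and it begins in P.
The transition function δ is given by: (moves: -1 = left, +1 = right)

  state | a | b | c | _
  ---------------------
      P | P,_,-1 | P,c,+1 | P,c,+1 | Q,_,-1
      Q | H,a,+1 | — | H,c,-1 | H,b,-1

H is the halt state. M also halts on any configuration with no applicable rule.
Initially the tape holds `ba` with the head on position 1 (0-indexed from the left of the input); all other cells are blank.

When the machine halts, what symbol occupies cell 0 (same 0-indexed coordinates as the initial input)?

c

state=P head=1 tape=_b[a]   (P,a)→(P,_,-1)
state=P head=0 tape=_[b]_   (P,b)→(P,c,+1)
state=P head=1 tape=_c[_]   (P,_)→(Q,_,-1)
state=Q head=0 tape=_[c]_   (Q,c)→(H,c,-1)
state=H head=-1 tape=[_]c_
Cell 0 holds c when M halts.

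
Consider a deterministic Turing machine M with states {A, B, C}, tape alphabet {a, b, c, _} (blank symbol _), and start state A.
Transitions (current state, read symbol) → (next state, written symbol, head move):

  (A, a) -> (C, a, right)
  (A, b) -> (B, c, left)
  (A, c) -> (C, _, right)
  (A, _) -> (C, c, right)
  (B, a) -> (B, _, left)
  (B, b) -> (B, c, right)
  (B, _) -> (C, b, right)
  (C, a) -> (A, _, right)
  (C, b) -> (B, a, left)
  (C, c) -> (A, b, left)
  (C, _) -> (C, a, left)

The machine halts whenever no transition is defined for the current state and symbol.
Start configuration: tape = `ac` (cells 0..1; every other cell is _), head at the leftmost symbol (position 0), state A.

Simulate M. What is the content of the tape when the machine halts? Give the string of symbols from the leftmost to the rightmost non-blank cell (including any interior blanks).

b_acaa

A | __[a]c__   read a → write a, move right, go to C
C | __a[c]__   read c → write b, move left, go to A
A | __[a]b__   read a → write a, move right, go to C
C | __a[b]__   read b → write a, move left, go to B
B | __[a]a__   read a → write _, move left, go to B
B | _[_]_a__   read _ → write b, move right, go to C
C | _b[_]a__   read _ → write a, move left, go to C
C | _[b]aa__   read b → write a, move left, go to B
B | [_]aaa__   read _ → write b, move right, go to C
C | b[a]aa__   read a → write _, move right, go to A
A | b_[a]a__   read a → write a, move right, go to C
C | b_a[a]__   read a → write _, move right, go to A
A | b_a_[_]_   read _ → write c, move right, go to C
C | b_a_c[_]   read _ → write a, move left, go to C
C | b_a_[c]a   read c → write b, move left, go to A
A | b_a[_]ba   read _ → write c, move right, go to C
C | b_ac[b]a   read b → write a, move left, go to B
B | b_a[c]aa
The non-blank tape span at halt is b_acaa.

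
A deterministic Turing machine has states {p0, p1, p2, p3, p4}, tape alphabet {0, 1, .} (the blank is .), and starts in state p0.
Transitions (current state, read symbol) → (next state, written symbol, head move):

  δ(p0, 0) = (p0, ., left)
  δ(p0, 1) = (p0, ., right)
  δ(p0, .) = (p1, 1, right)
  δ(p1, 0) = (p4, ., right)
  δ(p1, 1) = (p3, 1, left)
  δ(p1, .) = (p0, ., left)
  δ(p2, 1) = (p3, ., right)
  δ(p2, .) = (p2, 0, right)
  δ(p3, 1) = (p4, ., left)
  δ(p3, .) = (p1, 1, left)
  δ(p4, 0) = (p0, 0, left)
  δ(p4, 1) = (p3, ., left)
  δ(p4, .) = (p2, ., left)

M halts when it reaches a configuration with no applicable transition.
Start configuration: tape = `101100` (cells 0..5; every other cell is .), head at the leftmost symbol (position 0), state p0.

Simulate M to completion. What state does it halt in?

p2

state=p0 head=0 tape=.[1]01100   (p0,1)→(p0,.,right)
state=p0 head=1 tape=..[0]1100   (p0,0)→(p0,.,left)
state=p0 head=0 tape=.[.].1100   (p0,.)→(p1,1,right)
state=p1 head=1 tape=.1[.]1100   (p1,.)→(p0,.,left)
state=p0 head=0 tape=.[1].1100   (p0,1)→(p0,.,right)
state=p0 head=1 tape=..[.]1100   (p0,.)→(p1,1,right)
state=p1 head=2 tape=..1[1]100   (p1,1)→(p3,1,left)
state=p3 head=1 tape=..[1]1100   (p3,1)→(p4,.,left)
state=p4 head=0 tape=.[.].1100   (p4,.)→(p2,.,left)
state=p2 head=-1 tape=[.]..1100   (p2,.)→(p2,0,right)
state=p2 head=0 tape=0[.].1100   (p2,.)→(p2,0,right)
state=p2 head=1 tape=00[.]1100   (p2,.)→(p2,0,right)
state=p2 head=2 tape=000[1]100   (p2,1)→(p3,.,right)
state=p3 head=3 tape=000.[1]00   (p3,1)→(p4,.,left)
state=p4 head=2 tape=000[.].00   (p4,.)→(p2,.,left)
state=p2 head=1 tape=00[0]..00
No transition is defined for (p2, 0); M halts in state p2.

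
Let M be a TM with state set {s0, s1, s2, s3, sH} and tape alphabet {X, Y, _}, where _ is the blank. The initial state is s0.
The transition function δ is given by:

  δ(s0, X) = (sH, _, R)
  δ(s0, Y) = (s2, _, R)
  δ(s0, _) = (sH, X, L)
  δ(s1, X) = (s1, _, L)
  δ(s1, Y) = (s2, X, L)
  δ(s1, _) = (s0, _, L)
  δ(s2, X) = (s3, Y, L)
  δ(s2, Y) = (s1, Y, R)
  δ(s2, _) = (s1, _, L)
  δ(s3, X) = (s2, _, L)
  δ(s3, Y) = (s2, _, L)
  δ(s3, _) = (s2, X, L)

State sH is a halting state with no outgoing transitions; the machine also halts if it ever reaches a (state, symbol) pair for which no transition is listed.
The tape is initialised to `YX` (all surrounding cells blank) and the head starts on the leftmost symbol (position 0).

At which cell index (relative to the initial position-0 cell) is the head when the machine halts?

-4

s0 | ____[Y]X   read Y → write _, move R, go to s2
s2 | _____[X]   read X → write Y, move L, go to s3
s3 | ____[_]Y   read _ → write X, move L, go to s2
s2 | ___[_]XY   read _ → write _, move L, go to s1
s1 | __[_]_XY   read _ → write _, move L, go to s0
s0 | _[_]__XY   read _ → write X, move L, go to sH
sH | [_]X__XY
At halt the head is at cell -4.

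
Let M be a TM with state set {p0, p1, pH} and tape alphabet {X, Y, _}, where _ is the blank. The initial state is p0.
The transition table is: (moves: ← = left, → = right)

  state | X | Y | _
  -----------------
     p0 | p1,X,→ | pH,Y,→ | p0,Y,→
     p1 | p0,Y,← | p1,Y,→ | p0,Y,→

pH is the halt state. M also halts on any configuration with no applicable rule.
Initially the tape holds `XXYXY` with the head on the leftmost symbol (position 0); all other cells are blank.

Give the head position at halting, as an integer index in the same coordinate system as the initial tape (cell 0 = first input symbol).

p0 | [X]XYXY   read X → write X, move →, go to p1
p1 | X[X]YXY   read X → write Y, move ←, go to p0
p0 | [X]YYXY   read X → write X, move →, go to p1
p1 | X[Y]YXY   read Y → write Y, move →, go to p1
p1 | XY[Y]XY   read Y → write Y, move →, go to p1
p1 | XYY[X]Y   read X → write Y, move ←, go to p0
p0 | XY[Y]YY   read Y → write Y, move →, go to pH
pH | XYY[Y]Y
At halt the head is at cell 3.

3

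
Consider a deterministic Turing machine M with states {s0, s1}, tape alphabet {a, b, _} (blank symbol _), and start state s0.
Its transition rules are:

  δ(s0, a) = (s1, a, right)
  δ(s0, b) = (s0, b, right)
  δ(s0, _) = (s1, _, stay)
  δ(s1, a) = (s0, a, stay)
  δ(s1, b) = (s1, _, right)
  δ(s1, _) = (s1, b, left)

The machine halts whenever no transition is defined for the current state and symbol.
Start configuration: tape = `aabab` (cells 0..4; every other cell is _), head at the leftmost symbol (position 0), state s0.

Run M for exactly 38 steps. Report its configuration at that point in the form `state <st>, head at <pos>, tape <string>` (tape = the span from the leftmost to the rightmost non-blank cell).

state s1, head at 4, tape aa_abbbbb

state=s0 head=0 tape=[a]abab____   (s0,a)→(s1,a,right)
state=s1 head=1 tape=a[a]bab____   (s1,a)→(s0,a,stay)
state=s0 head=1 tape=a[a]bab____   (s0,a)→(s1,a,right)
state=s1 head=2 tape=aa[b]ab____   (s1,b)→(s1,_,right)
state=s1 head=3 tape=aa_[a]b____   (s1,a)→(s0,a,stay)
state=s0 head=3 tape=aa_[a]b____   (s0,a)→(s1,a,right)
state=s1 head=4 tape=aa_a[b]____   (s1,b)→(s1,_,right)
state=s1 head=5 tape=aa_a_[_]___   (s1,_)→(s1,b,left)
state=s1 head=4 tape=aa_a[_]b___   (s1,_)→(s1,b,left)
state=s1 head=3 tape=aa_[a]bb___   (s1,a)→(s0,a,stay)
state=s0 head=3 tape=aa_[a]bb___   (s0,a)→(s1,a,right)
state=s1 head=4 tape=aa_a[b]b___   (s1,b)→(s1,_,right)
state=s1 head=5 tape=aa_a_[b]___   (s1,b)→(s1,_,right)
state=s1 head=6 tape=aa_a__[_]__   (s1,_)→(s1,b,left)
state=s1 head=5 tape=aa_a_[_]b__   (s1,_)→(s1,b,left)
state=s1 head=4 tape=aa_a[_]bb__   (s1,_)→(s1,b,left)
state=s1 head=3 tape=aa_[a]bbb__   (s1,a)→(s0,a,stay)
state=s0 head=3 tape=aa_[a]bbb__   (s0,a)→(s1,a,right)
state=s1 head=4 tape=aa_a[b]bb__   (s1,b)→(s1,_,right)
state=s1 head=5 tape=aa_a_[b]b__   (s1,b)→(s1,_,right)
state=s1 head=6 tape=aa_a__[b]__   (s1,b)→(s1,_,right)
state=s1 head=7 tape=aa_a___[_]_   (s1,_)→(s1,b,left)
state=s1 head=6 tape=aa_a__[_]b_   (s1,_)→(s1,b,left)
state=s1 head=5 tape=aa_a_[_]bb_   (s1,_)→(s1,b,left)
state=s1 head=4 tape=aa_a[_]bbb_   (s1,_)→(s1,b,left)
state=s1 head=3 tape=aa_[a]bbbb_   (s1,a)→(s0,a,stay)
state=s0 head=3 tape=aa_[a]bbbb_   (s0,a)→(s1,a,right)
state=s1 head=4 tape=aa_a[b]bbb_   (s1,b)→(s1,_,right)
state=s1 head=5 tape=aa_a_[b]bb_   (s1,b)→(s1,_,right)
state=s1 head=6 tape=aa_a__[b]b_   (s1,b)→(s1,_,right)
state=s1 head=7 tape=aa_a___[b]_   (s1,b)→(s1,_,right)
state=s1 head=8 tape=aa_a____[_]   (s1,_)→(s1,b,left)
state=s1 head=7 tape=aa_a___[_]b   (s1,_)→(s1,b,left)
state=s1 head=6 tape=aa_a__[_]bb   (s1,_)→(s1,b,left)
state=s1 head=5 tape=aa_a_[_]bbb   (s1,_)→(s1,b,left)
state=s1 head=4 tape=aa_a[_]bbbb   (s1,_)→(s1,b,left)
state=s1 head=3 tape=aa_[a]bbbbb   (s1,a)→(s0,a,stay)
state=s0 head=3 tape=aa_[a]bbbbb   (s0,a)→(s1,a,right)
state=s1 head=4 tape=aa_a[b]bbbb
After 38 steps: state s1, head at 4, tape aa_abbbbb.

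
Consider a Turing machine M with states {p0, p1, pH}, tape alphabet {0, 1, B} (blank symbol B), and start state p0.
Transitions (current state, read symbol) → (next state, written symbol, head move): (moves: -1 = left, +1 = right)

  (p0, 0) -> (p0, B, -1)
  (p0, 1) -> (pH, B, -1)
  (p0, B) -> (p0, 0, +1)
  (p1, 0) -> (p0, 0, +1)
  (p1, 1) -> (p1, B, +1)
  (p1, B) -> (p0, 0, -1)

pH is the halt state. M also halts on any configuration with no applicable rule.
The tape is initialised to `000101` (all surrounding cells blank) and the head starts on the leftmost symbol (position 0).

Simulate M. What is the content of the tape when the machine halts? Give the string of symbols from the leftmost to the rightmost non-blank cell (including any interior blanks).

000000B01

p0 | BBB[0]00101   read 0 → write B, move -1, go to p0
p0 | BB[B]B00101   read B → write 0, move +1, go to p0
p0 | BB0[B]00101   read B → write 0, move +1, go to p0
p0 | BB00[0]0101   read 0 → write B, move -1, go to p0
p0 | BB0[0]B0101   read 0 → write B, move -1, go to p0
p0 | BB[0]BB0101   read 0 → write B, move -1, go to p0
p0 | B[B]BBB0101   read B → write 0, move +1, go to p0
p0 | B0[B]BB0101   read B → write 0, move +1, go to p0
p0 | B00[B]B0101   read B → write 0, move +1, go to p0
p0 | B000[B]0101   read B → write 0, move +1, go to p0
p0 | B0000[0]101   read 0 → write B, move -1, go to p0
p0 | B000[0]B101   read 0 → write B, move -1, go to p0
p0 | B00[0]BB101   read 0 → write B, move -1, go to p0
p0 | B0[0]BBB101   read 0 → write B, move -1, go to p0
p0 | B[0]BBBB101   read 0 → write B, move -1, go to p0
p0 | [B]BBBBB101   read B → write 0, move +1, go to p0
p0 | 0[B]BBBB101   read B → write 0, move +1, go to p0
p0 | 00[B]BBB101   read B → write 0, move +1, go to p0
p0 | 000[B]BB101   read B → write 0, move +1, go to p0
p0 | 0000[B]B101   read B → write 0, move +1, go to p0
p0 | 00000[B]101   read B → write 0, move +1, go to p0
p0 | 000000[1]01   read 1 → write B, move -1, go to pH
pH | 00000[0]B01
The non-blank tape span at halt is 000000B01.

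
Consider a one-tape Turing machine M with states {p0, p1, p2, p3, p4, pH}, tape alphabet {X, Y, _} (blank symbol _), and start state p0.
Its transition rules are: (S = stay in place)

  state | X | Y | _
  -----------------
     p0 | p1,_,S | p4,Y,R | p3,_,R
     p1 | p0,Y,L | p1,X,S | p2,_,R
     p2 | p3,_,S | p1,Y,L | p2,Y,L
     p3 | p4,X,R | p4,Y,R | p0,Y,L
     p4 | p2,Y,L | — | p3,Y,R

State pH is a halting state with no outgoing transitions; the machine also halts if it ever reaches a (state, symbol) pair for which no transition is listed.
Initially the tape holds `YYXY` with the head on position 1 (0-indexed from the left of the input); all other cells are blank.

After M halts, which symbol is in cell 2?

p0 | _Y[Y]XY   read Y → write Y, move R, go to p4
p4 | _YY[X]Y   read X → write Y, move L, go to p2
p2 | _Y[Y]YY   read Y → write Y, move L, go to p1
p1 | _[Y]YYY   read Y → write X, move S, go to p1
p1 | _[X]YYY   read X → write Y, move L, go to p0
p0 | [_]YYYY   read _ → write _, move R, go to p3
p3 | _[Y]YYY   read Y → write Y, move R, go to p4
p4 | _Y[Y]YY
Cell 2 holds Y when M halts.

Y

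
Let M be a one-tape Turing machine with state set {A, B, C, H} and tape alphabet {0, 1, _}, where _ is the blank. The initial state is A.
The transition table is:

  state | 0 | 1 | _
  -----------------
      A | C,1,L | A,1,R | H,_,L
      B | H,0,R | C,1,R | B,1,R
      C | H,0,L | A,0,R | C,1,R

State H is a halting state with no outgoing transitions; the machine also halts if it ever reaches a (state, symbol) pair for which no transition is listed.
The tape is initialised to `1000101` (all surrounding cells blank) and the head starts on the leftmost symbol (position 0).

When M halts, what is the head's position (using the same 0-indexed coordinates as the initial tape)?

6

A | [1]000101_   read 1 → write 1, move R, go to A
A | 1[0]00101_   read 0 → write 1, move L, go to C
C | [1]100101_   read 1 → write 0, move R, go to A
A | 0[1]00101_   read 1 → write 1, move R, go to A
A | 01[0]0101_   read 0 → write 1, move L, go to C
C | 0[1]10101_   read 1 → write 0, move R, go to A
A | 00[1]0101_   read 1 → write 1, move R, go to A
A | 001[0]101_   read 0 → write 1, move L, go to C
C | 00[1]1101_   read 1 → write 0, move R, go to A
A | 000[1]101_   read 1 → write 1, move R, go to A
A | 0001[1]01_   read 1 → write 1, move R, go to A
A | 00011[0]1_   read 0 → write 1, move L, go to C
C | 0001[1]11_   read 1 → write 0, move R, go to A
A | 00010[1]1_   read 1 → write 1, move R, go to A
A | 000101[1]_   read 1 → write 1, move R, go to A
A | 0001011[_]   read _ → write _, move L, go to H
H | 000101[1]_
At halt the head is at cell 6.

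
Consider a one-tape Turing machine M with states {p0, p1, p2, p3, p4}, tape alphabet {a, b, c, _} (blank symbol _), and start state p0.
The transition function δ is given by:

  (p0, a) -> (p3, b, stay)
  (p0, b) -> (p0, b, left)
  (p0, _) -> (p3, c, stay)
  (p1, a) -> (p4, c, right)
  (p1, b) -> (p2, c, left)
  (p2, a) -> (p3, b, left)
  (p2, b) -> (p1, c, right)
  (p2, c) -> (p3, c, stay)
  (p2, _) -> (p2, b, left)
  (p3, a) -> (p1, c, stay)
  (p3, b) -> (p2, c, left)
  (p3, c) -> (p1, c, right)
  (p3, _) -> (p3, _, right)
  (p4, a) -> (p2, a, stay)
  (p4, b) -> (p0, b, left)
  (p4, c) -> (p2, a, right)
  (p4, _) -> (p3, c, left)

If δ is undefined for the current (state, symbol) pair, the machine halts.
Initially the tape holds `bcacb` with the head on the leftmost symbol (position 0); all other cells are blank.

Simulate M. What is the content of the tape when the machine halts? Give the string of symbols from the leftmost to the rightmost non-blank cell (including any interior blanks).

p0 | _[b]cacb   read b → write b, move left, go to p0
p0 | [_]bcacb   read _ → write c, move stay, go to p3
p3 | [c]bcacb   read c → write c, move right, go to p1
p1 | c[b]cacb   read b → write c, move left, go to p2
p2 | [c]ccacb   read c → write c, move stay, go to p3
p3 | [c]ccacb   read c → write c, move right, go to p1
p1 | c[c]cacb
The non-blank tape span at halt is cccacb.

cccacb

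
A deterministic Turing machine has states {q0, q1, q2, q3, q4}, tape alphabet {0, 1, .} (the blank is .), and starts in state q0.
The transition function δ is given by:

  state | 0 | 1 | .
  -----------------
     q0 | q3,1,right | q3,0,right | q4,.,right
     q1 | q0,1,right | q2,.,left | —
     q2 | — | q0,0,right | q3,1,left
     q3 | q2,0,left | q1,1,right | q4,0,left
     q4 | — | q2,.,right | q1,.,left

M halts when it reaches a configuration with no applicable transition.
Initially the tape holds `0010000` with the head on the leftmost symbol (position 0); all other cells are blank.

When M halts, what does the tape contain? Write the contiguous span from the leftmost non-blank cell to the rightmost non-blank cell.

011100.0

state=q0 head=0 tape=[0]010000.   (q0,0)→(q3,1,right)
state=q3 head=1 tape=1[0]10000.   (q3,0)→(q2,0,left)
state=q2 head=0 tape=[1]010000.   (q2,1)→(q0,0,right)
state=q0 head=1 tape=0[0]10000.   (q0,0)→(q3,1,right)
state=q3 head=2 tape=01[1]0000.   (q3,1)→(q1,1,right)
state=q1 head=3 tape=011[0]000.   (q1,0)→(q0,1,right)
state=q0 head=4 tape=0111[0]00.   (q0,0)→(q3,1,right)
state=q3 head=5 tape=01111[0]0.   (q3,0)→(q2,0,left)
state=q2 head=4 tape=0111[1]00.   (q2,1)→(q0,0,right)
state=q0 head=5 tape=01110[0]0.   (q0,0)→(q3,1,right)
state=q3 head=6 tape=011101[0].   (q3,0)→(q2,0,left)
state=q2 head=5 tape=01110[1]0.   (q2,1)→(q0,0,right)
state=q0 head=6 tape=011100[0].   (q0,0)→(q3,1,right)
state=q3 head=7 tape=0111001[.]   (q3,.)→(q4,0,left)
state=q4 head=6 tape=011100[1]0   (q4,1)→(q2,.,right)
state=q2 head=7 tape=011100.[0]
The non-blank tape span at halt is 011100.0.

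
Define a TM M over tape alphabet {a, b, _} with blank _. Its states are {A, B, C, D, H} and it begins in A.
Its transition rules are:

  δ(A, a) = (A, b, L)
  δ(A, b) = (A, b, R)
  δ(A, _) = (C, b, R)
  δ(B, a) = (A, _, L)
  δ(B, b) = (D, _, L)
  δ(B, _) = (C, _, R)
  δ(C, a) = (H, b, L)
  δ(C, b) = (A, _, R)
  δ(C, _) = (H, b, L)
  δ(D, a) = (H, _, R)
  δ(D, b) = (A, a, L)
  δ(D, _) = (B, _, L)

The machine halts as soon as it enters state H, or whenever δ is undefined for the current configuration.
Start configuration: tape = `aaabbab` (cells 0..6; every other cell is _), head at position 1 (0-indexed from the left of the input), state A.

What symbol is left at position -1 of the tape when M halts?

b

A | _a[a]abbab__   read a → write b, move L, go to A
A | _[a]babbab__   read a → write b, move L, go to A
A | [_]bbabbab__   read _ → write b, move R, go to C
C | b[b]babbab__   read b → write _, move R, go to A
A | b_[b]abbab__   read b → write b, move R, go to A
A | b_b[a]bbab__   read a → write b, move L, go to A
A | b_[b]bbbab__   read b → write b, move R, go to A
A | b_b[b]bbab__   read b → write b, move R, go to A
A | b_bb[b]bab__   read b → write b, move R, go to A
A | b_bbb[b]ab__   read b → write b, move R, go to A
A | b_bbbb[a]b__   read a → write b, move L, go to A
A | b_bbb[b]bb__   read b → write b, move R, go to A
A | b_bbbb[b]b__   read b → write b, move R, go to A
A | b_bbbbb[b]__   read b → write b, move R, go to A
A | b_bbbbbb[_]_   read _ → write b, move R, go to C
C | b_bbbbbbb[_]   read _ → write b, move L, go to H
H | b_bbbbbb[b]b
Cell -1 holds b when M halts.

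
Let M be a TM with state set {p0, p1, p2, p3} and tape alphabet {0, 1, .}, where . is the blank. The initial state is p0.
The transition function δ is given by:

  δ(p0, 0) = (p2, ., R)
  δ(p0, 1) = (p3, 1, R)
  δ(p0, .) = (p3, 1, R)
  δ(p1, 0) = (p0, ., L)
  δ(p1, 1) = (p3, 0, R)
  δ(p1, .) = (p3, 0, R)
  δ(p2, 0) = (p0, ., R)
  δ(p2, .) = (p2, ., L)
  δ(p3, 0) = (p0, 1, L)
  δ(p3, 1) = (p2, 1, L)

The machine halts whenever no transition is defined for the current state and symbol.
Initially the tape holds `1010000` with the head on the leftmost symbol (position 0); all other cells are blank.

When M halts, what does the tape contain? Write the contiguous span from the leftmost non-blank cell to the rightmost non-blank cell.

1110000

state=p0 head=0 tape=[1]010000   (p0,1)→(p3,1,R)
state=p3 head=1 tape=1[0]10000   (p3,0)→(p0,1,L)
state=p0 head=0 tape=[1]110000   (p0,1)→(p3,1,R)
state=p3 head=1 tape=1[1]10000   (p3,1)→(p2,1,L)
state=p2 head=0 tape=[1]110000
The non-blank tape span at halt is 1110000.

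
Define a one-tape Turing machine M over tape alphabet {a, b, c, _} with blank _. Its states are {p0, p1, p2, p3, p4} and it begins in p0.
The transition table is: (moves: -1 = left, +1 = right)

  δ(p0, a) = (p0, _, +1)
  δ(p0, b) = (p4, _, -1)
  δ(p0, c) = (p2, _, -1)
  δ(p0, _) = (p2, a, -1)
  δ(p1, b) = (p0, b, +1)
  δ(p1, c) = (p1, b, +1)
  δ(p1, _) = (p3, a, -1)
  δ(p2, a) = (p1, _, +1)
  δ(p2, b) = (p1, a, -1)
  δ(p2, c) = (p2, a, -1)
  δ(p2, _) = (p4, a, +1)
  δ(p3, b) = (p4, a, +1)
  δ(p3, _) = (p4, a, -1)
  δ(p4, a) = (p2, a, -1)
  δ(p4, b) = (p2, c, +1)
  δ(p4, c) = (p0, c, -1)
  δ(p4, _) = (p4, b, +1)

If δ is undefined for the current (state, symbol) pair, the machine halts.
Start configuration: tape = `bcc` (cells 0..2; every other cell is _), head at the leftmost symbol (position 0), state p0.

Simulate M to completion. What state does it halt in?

state=p0 head=0 tape=__[b]cc   (p0,b)→(p4,_,-1)
state=p4 head=-1 tape=_[_]_cc   (p4,_)→(p4,b,+1)
state=p4 head=0 tape=_b[_]cc   (p4,_)→(p4,b,+1)
state=p4 head=1 tape=_bb[c]c   (p4,c)→(p0,c,-1)
state=p0 head=0 tape=_b[b]cc   (p0,b)→(p4,_,-1)
state=p4 head=-1 tape=_[b]_cc   (p4,b)→(p2,c,+1)
state=p2 head=0 tape=_c[_]cc   (p2,_)→(p4,a,+1)
state=p4 head=1 tape=_ca[c]c   (p4,c)→(p0,c,-1)
state=p0 head=0 tape=_c[a]cc   (p0,a)→(p0,_,+1)
state=p0 head=1 tape=_c_[c]c   (p0,c)→(p2,_,-1)
state=p2 head=0 tape=_c[_]_c   (p2,_)→(p4,a,+1)
state=p4 head=1 tape=_ca[_]c   (p4,_)→(p4,b,+1)
state=p4 head=2 tape=_cab[c]   (p4,c)→(p0,c,-1)
state=p0 head=1 tape=_ca[b]c   (p0,b)→(p4,_,-1)
state=p4 head=0 tape=_c[a]_c   (p4,a)→(p2,a,-1)
state=p2 head=-1 tape=_[c]a_c   (p2,c)→(p2,a,-1)
state=p2 head=-2 tape=[_]aa_c   (p2,_)→(p4,a,+1)
state=p4 head=-1 tape=a[a]a_c   (p4,a)→(p2,a,-1)
state=p2 head=-2 tape=[a]aa_c   (p2,a)→(p1,_,+1)
state=p1 head=-1 tape=_[a]a_c
No transition is defined for (p1, a); M halts in state p1.

p1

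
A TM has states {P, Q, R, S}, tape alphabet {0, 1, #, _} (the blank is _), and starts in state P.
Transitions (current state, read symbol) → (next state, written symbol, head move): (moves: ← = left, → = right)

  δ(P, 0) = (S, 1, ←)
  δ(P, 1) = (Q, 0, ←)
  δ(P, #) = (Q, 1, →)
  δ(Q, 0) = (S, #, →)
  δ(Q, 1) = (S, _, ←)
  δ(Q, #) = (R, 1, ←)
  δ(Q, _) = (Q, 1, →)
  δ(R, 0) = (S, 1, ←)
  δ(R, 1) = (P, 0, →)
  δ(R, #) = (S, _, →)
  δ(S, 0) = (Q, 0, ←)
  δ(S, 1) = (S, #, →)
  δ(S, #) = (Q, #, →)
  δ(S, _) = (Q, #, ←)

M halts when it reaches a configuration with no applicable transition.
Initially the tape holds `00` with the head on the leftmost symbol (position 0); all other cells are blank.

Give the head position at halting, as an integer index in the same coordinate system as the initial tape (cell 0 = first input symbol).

-3

state=P head=0 tape=___[0]0   (P,0)→(S,1,←)
state=S head=-1 tape=__[_]10   (S,_)→(Q,#,←)
state=Q head=-2 tape=_[_]#10   (Q,_)→(Q,1,→)
state=Q head=-1 tape=_1[#]10   (Q,#)→(R,1,←)
state=R head=-2 tape=_[1]110   (R,1)→(P,0,→)
state=P head=-1 tape=_0[1]10   (P,1)→(Q,0,←)
state=Q head=-2 tape=_[0]010   (Q,0)→(S,#,→)
state=S head=-1 tape=_#[0]10   (S,0)→(Q,0,←)
state=Q head=-2 tape=_[#]010   (Q,#)→(R,1,←)
state=R head=-3 tape=[_]1010
At halt the head is at cell -3.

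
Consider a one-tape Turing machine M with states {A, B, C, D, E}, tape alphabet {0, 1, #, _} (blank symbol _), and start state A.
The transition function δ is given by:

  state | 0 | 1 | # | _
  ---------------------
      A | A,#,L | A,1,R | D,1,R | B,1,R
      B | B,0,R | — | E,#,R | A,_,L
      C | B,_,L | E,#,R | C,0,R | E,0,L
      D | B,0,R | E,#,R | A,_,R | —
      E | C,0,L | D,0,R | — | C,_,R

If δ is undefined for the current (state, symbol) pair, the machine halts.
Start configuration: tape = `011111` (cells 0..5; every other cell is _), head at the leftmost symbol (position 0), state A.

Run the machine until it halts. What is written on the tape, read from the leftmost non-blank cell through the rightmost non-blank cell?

1#0#0#0

state=A head=0 tape=_[0]11111_   (A,0)→(A,#,L)
state=A head=-1 tape=[_]#11111_   (A,_)→(B,1,R)
state=B head=0 tape=1[#]11111_   (B,#)→(E,#,R)
state=E head=1 tape=1#[1]1111_   (E,1)→(D,0,R)
state=D head=2 tape=1#0[1]111_   (D,1)→(E,#,R)
state=E head=3 tape=1#0#[1]11_   (E,1)→(D,0,R)
state=D head=4 tape=1#0#0[1]1_   (D,1)→(E,#,R)
state=E head=5 tape=1#0#0#[1]_   (E,1)→(D,0,R)
state=D head=6 tape=1#0#0#0[_]
The non-blank tape span at halt is 1#0#0#0.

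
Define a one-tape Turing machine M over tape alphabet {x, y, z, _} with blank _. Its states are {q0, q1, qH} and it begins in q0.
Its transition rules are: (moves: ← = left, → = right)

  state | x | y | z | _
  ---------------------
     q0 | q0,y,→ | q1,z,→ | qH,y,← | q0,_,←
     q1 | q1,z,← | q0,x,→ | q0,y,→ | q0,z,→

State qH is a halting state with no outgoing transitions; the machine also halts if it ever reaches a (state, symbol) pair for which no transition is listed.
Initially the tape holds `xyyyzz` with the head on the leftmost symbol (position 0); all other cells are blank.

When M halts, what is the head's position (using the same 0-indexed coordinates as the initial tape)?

q0 | [x]yyyzz   read x → write y, move →, go to q0
q0 | y[y]yyzz   read y → write z, move →, go to q1
q1 | yz[y]yzz   read y → write x, move →, go to q0
q0 | yzx[y]zz   read y → write z, move →, go to q1
q1 | yzxz[z]z   read z → write y, move →, go to q0
q0 | yzxzy[z]   read z → write y, move ←, go to qH
qH | yzxz[y]y
At halt the head is at cell 4.

4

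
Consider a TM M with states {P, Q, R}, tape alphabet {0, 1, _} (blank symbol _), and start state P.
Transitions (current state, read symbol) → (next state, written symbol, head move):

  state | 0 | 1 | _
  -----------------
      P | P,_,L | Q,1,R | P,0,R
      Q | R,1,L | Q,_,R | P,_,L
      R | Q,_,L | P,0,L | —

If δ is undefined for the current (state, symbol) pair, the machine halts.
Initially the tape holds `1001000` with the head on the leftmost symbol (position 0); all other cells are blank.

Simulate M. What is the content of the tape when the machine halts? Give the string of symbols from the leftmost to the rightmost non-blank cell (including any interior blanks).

state=P head=0 tape=____[1]001000   (P,1)→(Q,1,R)
state=Q head=1 tape=____1[0]01000   (Q,0)→(R,1,L)
state=R head=0 tape=____[1]101000   (R,1)→(P,0,L)
state=P head=-1 tape=___[_]0101000   (P,_)→(P,0,R)
state=P head=0 tape=___0[0]101000   (P,0)→(P,_,L)
state=P head=-1 tape=___[0]_101000   (P,0)→(P,_,L)
state=P head=-2 tape=__[_]__101000   (P,_)→(P,0,R)
state=P head=-1 tape=__0[_]_101000   (P,_)→(P,0,R)
state=P head=0 tape=__00[_]101000   (P,_)→(P,0,R)
state=P head=1 tape=__000[1]01000   (P,1)→(Q,1,R)
state=Q head=2 tape=__0001[0]1000   (Q,0)→(R,1,L)
state=R head=1 tape=__000[1]11000   (R,1)→(P,0,L)
state=P head=0 tape=__00[0]011000   (P,0)→(P,_,L)
state=P head=-1 tape=__0[0]_011000   (P,0)→(P,_,L)
state=P head=-2 tape=__[0]__011000   (P,0)→(P,_,L)
state=P head=-3 tape=_[_]___011000   (P,_)→(P,0,R)
state=P head=-2 tape=_0[_]__011000   (P,_)→(P,0,R)
state=P head=-1 tape=_00[_]_011000   (P,_)→(P,0,R)
state=P head=0 tape=_000[_]011000   (P,_)→(P,0,R)
state=P head=1 tape=_0000[0]11000   (P,0)→(P,_,L)
state=P head=0 tape=_000[0]_11000   (P,0)→(P,_,L)
state=P head=-1 tape=_00[0]__11000   (P,0)→(P,_,L)
state=P head=-2 tape=_0[0]___11000   (P,0)→(P,_,L)
state=P head=-3 tape=_[0]____11000   (P,0)→(P,_,L)
state=P head=-4 tape=[_]_____11000   (P,_)→(P,0,R)
state=P head=-3 tape=0[_]____11000   (P,_)→(P,0,R)
state=P head=-2 tape=00[_]___11000   (P,_)→(P,0,R)
state=P head=-1 tape=000[_]__11000   (P,_)→(P,0,R)
state=P head=0 tape=0000[_]_11000   (P,_)→(P,0,R)
state=P head=1 tape=00000[_]11000   (P,_)→(P,0,R)
state=P head=2 tape=000000[1]1000   (P,1)→(Q,1,R)
state=Q head=3 tape=0000001[1]000   (Q,1)→(Q,_,R)
state=Q head=4 tape=0000001_[0]00   (Q,0)→(R,1,L)
state=R head=3 tape=0000001[_]100
The non-blank tape span at halt is 0000001_100.

0000001_100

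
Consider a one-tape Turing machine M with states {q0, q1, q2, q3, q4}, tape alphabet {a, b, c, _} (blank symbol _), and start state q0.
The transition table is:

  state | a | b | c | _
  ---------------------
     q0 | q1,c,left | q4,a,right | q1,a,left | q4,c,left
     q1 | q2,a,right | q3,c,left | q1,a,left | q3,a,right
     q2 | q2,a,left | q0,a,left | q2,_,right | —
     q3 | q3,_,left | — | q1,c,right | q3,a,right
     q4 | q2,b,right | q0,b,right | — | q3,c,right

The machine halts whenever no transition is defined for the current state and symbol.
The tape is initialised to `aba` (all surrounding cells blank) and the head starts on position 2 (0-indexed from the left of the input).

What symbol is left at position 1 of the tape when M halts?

a

state=q0 head=2 tape=__ab[a]   (q0,a)→(q1,c,left)
state=q1 head=1 tape=__a[b]c   (q1,b)→(q3,c,left)
state=q3 head=0 tape=__[a]cc   (q3,a)→(q3,_,left)
state=q3 head=-1 tape=_[_]_cc   (q3,_)→(q3,a,right)
state=q3 head=0 tape=_a[_]cc   (q3,_)→(q3,a,right)
state=q3 head=1 tape=_aa[c]c   (q3,c)→(q1,c,right)
state=q1 head=2 tape=_aac[c]   (q1,c)→(q1,a,left)
state=q1 head=1 tape=_aa[c]a   (q1,c)→(q1,a,left)
state=q1 head=0 tape=_a[a]aa   (q1,a)→(q2,a,right)
state=q2 head=1 tape=_aa[a]a   (q2,a)→(q2,a,left)
state=q2 head=0 tape=_a[a]aa   (q2,a)→(q2,a,left)
state=q2 head=-1 tape=_[a]aaa   (q2,a)→(q2,a,left)
state=q2 head=-2 tape=[_]aaaa
Cell 1 holds a when M halts.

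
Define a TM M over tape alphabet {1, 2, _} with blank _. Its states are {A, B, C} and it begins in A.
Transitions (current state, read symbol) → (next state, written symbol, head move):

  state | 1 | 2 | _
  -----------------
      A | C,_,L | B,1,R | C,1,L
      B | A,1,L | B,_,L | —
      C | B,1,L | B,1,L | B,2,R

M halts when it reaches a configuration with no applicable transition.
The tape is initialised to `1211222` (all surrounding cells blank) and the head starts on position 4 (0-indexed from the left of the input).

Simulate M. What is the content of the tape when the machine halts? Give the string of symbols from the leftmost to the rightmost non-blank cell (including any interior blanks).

2_11_1_1_2

A | ___1211[2]22   read 2 → write 1, move R, go to B
B | ___12111[2]2   read 2 → write _, move L, go to B
B | ___1211[1]_2   read 1 → write 1, move L, go to A
A | ___121[1]1_2   read 1 → write _, move L, go to C
C | ___12[1]_1_2   read 1 → write 1, move L, go to B
B | ___1[2]1_1_2   read 2 → write _, move L, go to B
B | ___[1]_1_1_2   read 1 → write 1, move L, go to A
A | __[_]1_1_1_2   read _ → write 1, move L, go to C
C | _[_]11_1_1_2   read _ → write 2, move R, go to B
B | _2[1]1_1_1_2   read 1 → write 1, move L, go to A
A | _[2]11_1_1_2   read 2 → write 1, move R, go to B
B | _1[1]1_1_1_2   read 1 → write 1, move L, go to A
A | _[1]11_1_1_2   read 1 → write _, move L, go to C
C | [_]_11_1_1_2   read _ → write 2, move R, go to B
B | 2[_]11_1_1_2
The non-blank tape span at halt is 2_11_1_1_2.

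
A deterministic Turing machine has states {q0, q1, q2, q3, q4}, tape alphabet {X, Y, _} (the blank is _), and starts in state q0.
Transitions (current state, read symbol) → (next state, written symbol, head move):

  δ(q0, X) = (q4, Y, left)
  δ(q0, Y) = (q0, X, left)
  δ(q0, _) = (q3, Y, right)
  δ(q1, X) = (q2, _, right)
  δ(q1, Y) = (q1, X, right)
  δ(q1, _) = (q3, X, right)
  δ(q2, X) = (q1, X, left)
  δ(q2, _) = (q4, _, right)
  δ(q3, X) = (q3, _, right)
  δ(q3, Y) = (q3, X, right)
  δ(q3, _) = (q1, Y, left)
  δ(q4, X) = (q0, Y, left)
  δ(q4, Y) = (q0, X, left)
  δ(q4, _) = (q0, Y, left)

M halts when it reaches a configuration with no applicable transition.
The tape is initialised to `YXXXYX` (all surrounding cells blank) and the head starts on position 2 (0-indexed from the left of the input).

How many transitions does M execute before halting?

15

state=q0 head=2 tape=_YX[X]XYX__   (q0,X)→(q4,Y,left)
state=q4 head=1 tape=_Y[X]YXYX__   (q4,X)→(q0,Y,left)
state=q0 head=0 tape=_[Y]YYXYX__   (q0,Y)→(q0,X,left)
state=q0 head=-1 tape=[_]XYYXYX__   (q0,_)→(q3,Y,right)
state=q3 head=0 tape=Y[X]YYXYX__   (q3,X)→(q3,_,right)
state=q3 head=1 tape=Y_[Y]YXYX__   (q3,Y)→(q3,X,right)
state=q3 head=2 tape=Y_X[Y]XYX__   (q3,Y)→(q3,X,right)
state=q3 head=3 tape=Y_XX[X]YX__   (q3,X)→(q3,_,right)
state=q3 head=4 tape=Y_XX_[Y]X__   (q3,Y)→(q3,X,right)
state=q3 head=5 tape=Y_XX_X[X]__   (q3,X)→(q3,_,right)
state=q3 head=6 tape=Y_XX_X_[_]_   (q3,_)→(q1,Y,left)
state=q1 head=5 tape=Y_XX_X[_]Y_   (q1,_)→(q3,X,right)
state=q3 head=6 tape=Y_XX_XX[Y]_   (q3,Y)→(q3,X,right)
state=q3 head=7 tape=Y_XX_XXX[_]   (q3,_)→(q1,Y,left)
state=q1 head=6 tape=Y_XX_XX[X]Y   (q1,X)→(q2,_,right)
state=q2 head=7 tape=Y_XX_XX_[Y]
M halts after 15 transitions.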